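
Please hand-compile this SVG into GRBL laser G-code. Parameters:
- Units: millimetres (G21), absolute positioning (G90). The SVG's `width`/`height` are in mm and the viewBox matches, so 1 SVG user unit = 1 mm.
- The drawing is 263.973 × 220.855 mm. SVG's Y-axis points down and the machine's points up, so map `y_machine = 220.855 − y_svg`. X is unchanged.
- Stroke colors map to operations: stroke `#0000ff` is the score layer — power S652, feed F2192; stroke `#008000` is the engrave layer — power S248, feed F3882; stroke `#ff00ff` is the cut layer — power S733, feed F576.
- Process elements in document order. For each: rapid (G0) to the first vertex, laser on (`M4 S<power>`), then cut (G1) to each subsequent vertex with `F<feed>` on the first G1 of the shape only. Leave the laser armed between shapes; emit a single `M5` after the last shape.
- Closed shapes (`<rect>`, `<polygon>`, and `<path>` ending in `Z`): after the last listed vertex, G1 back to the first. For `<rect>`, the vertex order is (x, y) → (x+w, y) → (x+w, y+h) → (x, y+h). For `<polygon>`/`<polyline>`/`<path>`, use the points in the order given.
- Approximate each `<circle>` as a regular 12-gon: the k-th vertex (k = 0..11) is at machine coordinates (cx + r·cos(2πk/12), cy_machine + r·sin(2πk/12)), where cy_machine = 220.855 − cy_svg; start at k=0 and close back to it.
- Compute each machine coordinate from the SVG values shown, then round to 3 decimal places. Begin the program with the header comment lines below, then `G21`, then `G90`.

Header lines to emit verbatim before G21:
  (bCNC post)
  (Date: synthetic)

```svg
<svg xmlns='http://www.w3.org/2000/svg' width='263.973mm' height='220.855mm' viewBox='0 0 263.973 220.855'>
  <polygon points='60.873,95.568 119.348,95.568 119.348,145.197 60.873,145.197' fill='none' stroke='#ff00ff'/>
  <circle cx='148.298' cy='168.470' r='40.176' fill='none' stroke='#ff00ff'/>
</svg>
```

(bCNC post)
(Date: synthetic)
G21
G90
G0 X60.873 Y125.287
M4 S733
G1 X119.348 Y125.287 F576
G1 X119.348 Y75.658
G1 X60.873 Y75.658
G1 X60.873 Y125.287
G0 X188.474 Y52.385
M4 S733
G1 X183.091 Y72.473 F576
G1 X168.386 Y87.178
G1 X148.298 Y92.561
G1 X128.210 Y87.178
G1 X113.505 Y72.473
G1 X108.122 Y52.385
G1 X113.505 Y32.297
G1 X128.210 Y17.592
G1 X148.298 Y12.209
G1 X168.386 Y17.592
G1 X183.091 Y32.297
G1 X188.474 Y52.385
M5

Since the viewBox matches the mm dimensions, user units are millimetres directly. The only transform is the Y-flip y_m = 220.855 − y_svg.

Shape 1 is a rectangle drawn with `<polygon>`. Its stroke #ff00ff means cut at S733, F576. After flipping Y the toolpath is (60.873,125.287) → (119.348,125.287) → (119.348,75.658) → (60.873,75.658) → (60.873,125.287), returning to the start.

Shape 2 is a circle drawn with `<circle>`. Its stroke #ff00ff means cut at S733, F576. After flipping Y the toolpath is (188.474,52.385) → (183.091,72.473) → (168.386,87.178) → (148.298,92.561) → (128.210,87.178) → (113.505,72.473) → (108.122,52.385) → (113.505,32.297) → (128.210,17.592) → (148.298,12.209) → (168.386,17.592) → (183.091,32.297) → (188.474,52.385), returning to the start.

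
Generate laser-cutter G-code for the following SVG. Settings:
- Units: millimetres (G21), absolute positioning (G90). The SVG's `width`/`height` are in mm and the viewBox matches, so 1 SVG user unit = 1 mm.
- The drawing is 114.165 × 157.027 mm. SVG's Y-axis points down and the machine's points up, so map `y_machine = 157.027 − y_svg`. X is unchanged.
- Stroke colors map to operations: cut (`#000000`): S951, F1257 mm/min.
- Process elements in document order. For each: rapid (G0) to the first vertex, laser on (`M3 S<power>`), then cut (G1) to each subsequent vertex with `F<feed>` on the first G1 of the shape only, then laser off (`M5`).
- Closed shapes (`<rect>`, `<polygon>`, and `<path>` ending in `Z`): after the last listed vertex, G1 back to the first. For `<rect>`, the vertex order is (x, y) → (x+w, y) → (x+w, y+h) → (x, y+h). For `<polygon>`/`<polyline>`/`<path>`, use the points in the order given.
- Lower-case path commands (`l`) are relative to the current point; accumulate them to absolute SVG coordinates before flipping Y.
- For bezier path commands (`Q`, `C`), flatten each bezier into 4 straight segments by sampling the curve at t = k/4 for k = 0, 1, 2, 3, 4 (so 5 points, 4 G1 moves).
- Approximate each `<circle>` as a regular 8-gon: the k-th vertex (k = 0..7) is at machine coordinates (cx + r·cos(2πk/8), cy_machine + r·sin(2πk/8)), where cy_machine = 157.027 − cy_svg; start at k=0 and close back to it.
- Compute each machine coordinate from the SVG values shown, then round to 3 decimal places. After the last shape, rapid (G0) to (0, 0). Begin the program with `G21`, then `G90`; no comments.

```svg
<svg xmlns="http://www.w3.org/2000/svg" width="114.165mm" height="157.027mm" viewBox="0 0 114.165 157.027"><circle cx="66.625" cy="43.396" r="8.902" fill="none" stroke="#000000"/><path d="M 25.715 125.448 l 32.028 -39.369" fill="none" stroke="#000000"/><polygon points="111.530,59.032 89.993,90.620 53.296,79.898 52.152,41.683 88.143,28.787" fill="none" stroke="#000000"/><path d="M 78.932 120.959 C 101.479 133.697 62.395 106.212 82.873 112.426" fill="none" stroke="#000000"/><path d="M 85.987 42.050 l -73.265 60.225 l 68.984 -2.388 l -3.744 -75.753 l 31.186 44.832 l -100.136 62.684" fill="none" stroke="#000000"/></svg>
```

viewBox `0 0 114.165 157.027` with mm width/height → 1 unit = 1 mm. Flip: y_m = 157.027 − y_svg.

**Shape 1** — `<circle>` circle, stroke `#000000` → cut (S951, F1257). Machine vertices: (75.527,113.631) → (72.920,119.926) → (66.625,122.533) → (60.330,119.926) → (57.723,113.631) → (60.330,107.336) → (66.625,104.729) → (72.920,107.336) → (75.527,113.631). Closed: final G1 returns to the first vertex.

**Shape 2** — `<path>` line segment, stroke `#000000` → cut (S951, F1257). Machine vertices: (25.715,31.579) → (57.743,70.948). Open path.

**Shape 3** — `<polygon>` regular polygon, stroke `#000000` → cut (S951, F1257). Machine vertices: (111.530,97.995) → (89.993,66.407) → (53.296,77.129) → (52.152,115.344) → (88.143,128.240) → (111.530,97.995). Closed: final G1 returns to the first vertex.

**Shape 4** — `<path>` cubic bezier, stroke `#000000` → cut (S951, F1257). Control points (SVG): P0=(78.932,120.959), P1=(101.479,133.697), P2=(62.395,106.212), P3=(82.873,112.426); sampled at t=k/4. Machine vertices: (78.932,36.068) → (86.180,32.901) → (81.678,37.888) → (76.789,44.098) → (82.873,44.601). Open path.

**Shape 5** — `<path>` open polyline, stroke `#000000` → cut (S951, F1257). Machine vertices: (85.987,114.977) → (12.722,54.752) → (81.706,57.140) → (77.962,132.893) → (109.148,88.061) → (9.012,25.377). Open path.

G21
G90
G0 X75.527 Y113.631
M3 S951
G1 X72.920 Y119.926 F1257
G1 X66.625 Y122.533
G1 X60.330 Y119.926
G1 X57.723 Y113.631
G1 X60.330 Y107.336
G1 X66.625 Y104.729
G1 X72.920 Y107.336
G1 X75.527 Y113.631
M5
G0 X25.715 Y31.579
M3 S951
G1 X57.743 Y70.948 F1257
M5
G0 X111.530 Y97.995
M3 S951
G1 X89.993 Y66.407 F1257
G1 X53.296 Y77.129
G1 X52.152 Y115.344
G1 X88.143 Y128.240
G1 X111.530 Y97.995
M5
G0 X78.932 Y36.068
M3 S951
G1 X86.180 Y32.901 F1257
G1 X81.678 Y37.888
G1 X76.789 Y44.098
G1 X82.873 Y44.601
M5
G0 X85.987 Y114.977
M3 S951
G1 X12.722 Y54.752 F1257
G1 X81.706 Y57.140
G1 X77.962 Y132.893
G1 X109.148 Y88.061
G1 X9.012 Y25.377
M5
G0 X0.000 Y0.000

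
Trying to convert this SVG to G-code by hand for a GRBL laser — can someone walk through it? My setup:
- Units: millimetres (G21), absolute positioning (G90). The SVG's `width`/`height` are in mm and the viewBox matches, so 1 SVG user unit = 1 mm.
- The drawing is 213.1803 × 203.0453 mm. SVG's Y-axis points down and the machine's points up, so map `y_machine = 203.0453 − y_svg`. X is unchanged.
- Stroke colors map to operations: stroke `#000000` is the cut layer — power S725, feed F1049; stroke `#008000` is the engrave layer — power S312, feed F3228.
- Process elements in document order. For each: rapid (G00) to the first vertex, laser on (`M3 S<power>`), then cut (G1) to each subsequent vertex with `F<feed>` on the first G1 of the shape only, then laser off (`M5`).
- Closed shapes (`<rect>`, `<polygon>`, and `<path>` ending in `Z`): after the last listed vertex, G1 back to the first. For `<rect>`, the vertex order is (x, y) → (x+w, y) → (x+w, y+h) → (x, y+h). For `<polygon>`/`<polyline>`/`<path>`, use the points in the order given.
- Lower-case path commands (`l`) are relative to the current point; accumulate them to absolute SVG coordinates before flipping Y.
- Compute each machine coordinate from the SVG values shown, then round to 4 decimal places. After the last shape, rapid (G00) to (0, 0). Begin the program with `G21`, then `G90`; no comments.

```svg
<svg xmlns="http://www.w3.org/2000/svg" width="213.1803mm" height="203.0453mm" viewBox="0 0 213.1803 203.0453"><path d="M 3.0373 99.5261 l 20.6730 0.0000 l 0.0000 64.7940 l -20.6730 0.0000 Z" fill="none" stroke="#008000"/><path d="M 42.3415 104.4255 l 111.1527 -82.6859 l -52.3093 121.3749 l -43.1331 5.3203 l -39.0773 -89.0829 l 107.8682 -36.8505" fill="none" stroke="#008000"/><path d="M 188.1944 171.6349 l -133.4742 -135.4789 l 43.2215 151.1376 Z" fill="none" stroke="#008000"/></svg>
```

Since the viewBox matches the mm dimensions, user units are millimetres directly. The only transform is the Y-flip y_m = 203.0453 − y_svg.

Shape 1 is a rectangle drawn with `<path>`. Its stroke #008000 means engrave at S312, F3228. After flipping Y the toolpath is (3.0373,103.5192) → (23.7103,103.5192) → (23.7103,38.7252) → (3.0373,38.7252) → (3.0373,103.5192), returning to the start.

Shape 2 is a open polyline drawn with `<path>`. Its stroke #008000 means engrave at S312, F3228. After flipping Y the toolpath is (42.3415,98.6198) → (153.4942,181.3057) → (101.1849,59.9308) → (58.0518,54.6105) → (18.9745,143.6934) → (126.8427,180.5439).

Shape 3 is a closed polygon drawn with `<path>`. Its stroke #008000 means engrave at S312, F3228. After flipping Y the toolpath is (188.1944,31.4104) → (54.7202,166.8893) → (97.9417,15.7517) → (188.1944,31.4104), returning to the start.

G21
G90
G00 X3.0373 Y103.5192
M3 S312
G1 X23.7103 Y103.5192 F3228
G1 X23.7103 Y38.7252
G1 X3.0373 Y38.7252
G1 X3.0373 Y103.5192
M5
G00 X42.3415 Y98.6198
M3 S312
G1 X153.4942 Y181.3057 F3228
G1 X101.1849 Y59.9308
G1 X58.0518 Y54.6105
G1 X18.9745 Y143.6934
G1 X126.8427 Y180.5439
M5
G00 X188.1944 Y31.4104
M3 S312
G1 X54.7202 Y166.8893 F3228
G1 X97.9417 Y15.7517
G1 X188.1944 Y31.4104
M5
G00 X0.0000 Y0.0000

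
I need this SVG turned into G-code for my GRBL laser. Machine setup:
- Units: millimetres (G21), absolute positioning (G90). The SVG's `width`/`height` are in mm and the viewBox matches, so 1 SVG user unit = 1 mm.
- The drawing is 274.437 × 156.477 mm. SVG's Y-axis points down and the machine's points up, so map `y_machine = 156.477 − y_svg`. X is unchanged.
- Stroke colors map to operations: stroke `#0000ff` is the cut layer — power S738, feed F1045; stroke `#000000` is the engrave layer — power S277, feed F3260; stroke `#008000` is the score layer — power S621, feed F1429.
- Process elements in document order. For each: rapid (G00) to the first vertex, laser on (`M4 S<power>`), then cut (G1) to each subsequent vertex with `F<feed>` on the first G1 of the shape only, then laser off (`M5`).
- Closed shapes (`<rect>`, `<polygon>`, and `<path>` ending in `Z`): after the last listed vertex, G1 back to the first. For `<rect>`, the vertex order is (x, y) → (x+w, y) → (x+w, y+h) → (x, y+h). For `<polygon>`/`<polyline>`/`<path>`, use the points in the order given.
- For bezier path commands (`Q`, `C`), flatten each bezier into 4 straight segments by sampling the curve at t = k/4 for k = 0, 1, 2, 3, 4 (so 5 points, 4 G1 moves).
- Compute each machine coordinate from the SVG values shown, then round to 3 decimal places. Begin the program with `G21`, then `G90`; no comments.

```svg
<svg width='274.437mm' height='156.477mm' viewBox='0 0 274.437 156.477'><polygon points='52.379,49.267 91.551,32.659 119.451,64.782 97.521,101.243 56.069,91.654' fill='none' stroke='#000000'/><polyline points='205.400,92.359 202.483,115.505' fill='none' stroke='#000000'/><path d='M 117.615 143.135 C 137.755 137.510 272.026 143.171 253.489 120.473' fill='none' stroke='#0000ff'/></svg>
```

G21
G90
G00 X52.379 Y107.210
M4 S277
G1 X91.551 Y123.818 F3260
G1 X119.451 Y91.695
G1 X97.521 Y55.234
G1 X56.069 Y64.823
G1 X52.379 Y107.210
M5
G00 X205.400 Y64.118
M4 S277
G1 X202.483 Y40.972 F3260
M5
G00 X117.615 Y13.342
M4 S738
G1 X149.949 Y16.064 F1045
G1 X200.056 Y18.271
G1 X242.911 Y23.678
G1 X253.489 Y36.004
M5

Since the viewBox matches the mm dimensions, user units are millimetres directly. The only transform is the Y-flip y_m = 156.477 − y_svg.

Shape 1 is a regular polygon drawn with `<polygon>`. Its stroke #000000 means engrave at S277, F3260. After flipping Y the toolpath is (52.379,107.210) → (91.551,123.818) → (119.451,91.695) → (97.521,55.234) → (56.069,64.823) → (52.379,107.210), returning to the start.

Shape 2 is a line segment drawn with `<polyline>`. Its stroke #000000 means engrave at S277, F3260. After flipping Y the toolpath is (205.400,64.118) → (202.483,40.972).

Shape 3 is a cubic bezier drawn with `<path>`. Its stroke #0000ff means cut at S738, F1045. After flipping Y the toolpath is (117.615,13.342) → (149.949,16.064) → (200.056,18.271) → (242.911,23.678) → (253.489,36.004).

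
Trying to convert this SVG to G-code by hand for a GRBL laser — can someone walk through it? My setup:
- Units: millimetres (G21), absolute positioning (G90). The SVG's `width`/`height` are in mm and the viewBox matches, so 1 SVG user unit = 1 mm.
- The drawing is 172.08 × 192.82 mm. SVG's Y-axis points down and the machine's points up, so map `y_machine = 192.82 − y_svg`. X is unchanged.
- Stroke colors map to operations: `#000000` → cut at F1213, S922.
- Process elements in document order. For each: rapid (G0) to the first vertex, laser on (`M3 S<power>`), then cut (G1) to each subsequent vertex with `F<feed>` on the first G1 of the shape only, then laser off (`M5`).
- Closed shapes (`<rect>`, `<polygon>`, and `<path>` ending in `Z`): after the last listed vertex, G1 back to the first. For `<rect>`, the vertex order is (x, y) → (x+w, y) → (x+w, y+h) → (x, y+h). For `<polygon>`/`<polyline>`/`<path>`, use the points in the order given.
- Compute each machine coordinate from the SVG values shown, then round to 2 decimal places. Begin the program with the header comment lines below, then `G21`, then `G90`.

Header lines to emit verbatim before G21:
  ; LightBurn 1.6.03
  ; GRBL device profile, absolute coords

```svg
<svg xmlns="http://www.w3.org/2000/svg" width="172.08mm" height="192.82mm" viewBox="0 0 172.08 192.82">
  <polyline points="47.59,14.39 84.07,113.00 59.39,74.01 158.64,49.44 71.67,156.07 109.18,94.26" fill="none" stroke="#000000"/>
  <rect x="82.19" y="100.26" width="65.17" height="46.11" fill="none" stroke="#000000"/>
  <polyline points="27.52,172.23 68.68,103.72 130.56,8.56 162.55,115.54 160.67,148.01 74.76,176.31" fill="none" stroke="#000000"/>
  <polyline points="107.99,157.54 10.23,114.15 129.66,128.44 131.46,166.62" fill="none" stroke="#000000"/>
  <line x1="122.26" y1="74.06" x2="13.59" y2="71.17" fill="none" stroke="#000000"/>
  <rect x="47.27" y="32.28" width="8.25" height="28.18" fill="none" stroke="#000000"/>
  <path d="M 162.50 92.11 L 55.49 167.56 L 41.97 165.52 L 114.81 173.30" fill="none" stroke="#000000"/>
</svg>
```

; LightBurn 1.6.03
; GRBL device profile, absolute coords
G21
G90
G0 X47.59 Y178.43
M3 S922
G1 X84.07 Y79.82 F1213
G1 X59.39 Y118.81
G1 X158.64 Y143.38
G1 X71.67 Y36.75
G1 X109.18 Y98.56
M5
G0 X82.19 Y92.56
M3 S922
G1 X147.36 Y92.56 F1213
G1 X147.36 Y46.45
G1 X82.19 Y46.45
G1 X82.19 Y92.56
M5
G0 X27.52 Y20.59
M3 S922
G1 X68.68 Y89.10 F1213
G1 X130.56 Y184.26
G1 X162.55 Y77.28
G1 X160.67 Y44.81
G1 X74.76 Y16.51
M5
G0 X107.99 Y35.28
M3 S922
G1 X10.23 Y78.67 F1213
G1 X129.66 Y64.38
G1 X131.46 Y26.20
M5
G0 X122.26 Y118.76
M3 S922
G1 X13.59 Y121.65 F1213
M5
G0 X47.27 Y160.54
M3 S922
G1 X55.52 Y160.54 F1213
G1 X55.52 Y132.36
G1 X47.27 Y132.36
G1 X47.27 Y160.54
M5
G0 X162.50 Y100.71
M3 S922
G1 X55.49 Y25.26 F1213
G1 X41.97 Y27.30
G1 X114.81 Y19.52
M5

1 u = 1 mm; y_m = 192.82 − y.

[1] `<polyline>` open polyline, #000000→cut S922 F1213: (47.59,178.43) → (84.07,79.82) → (59.39,118.81) → (158.64,143.38) → (71.67,36.75) → (109.18,98.56)

[2] `<rect>` rectangle, #000000→cut S922 F1213: (82.19,92.56) → (147.36,92.56) → (147.36,46.45) → (82.19,46.45) → (82.19,92.56) (closed)

[3] `<polyline>` open polyline, #000000→cut S922 F1213: (27.52,20.59) → (68.68,89.10) → (130.56,184.26) → (162.55,77.28) → (160.67,44.81) → (74.76,16.51)

[4] `<polyline>` open polyline, #000000→cut S922 F1213: (107.99,35.28) → (10.23,78.67) → (129.66,64.38) → (131.46,26.20)

[5] `<line>` line segment, #000000→cut S922 F1213: (122.26,118.76) → (13.59,121.65)

[6] `<rect>` rectangle, #000000→cut S922 F1213: (47.27,160.54) → (55.52,160.54) → (55.52,132.36) → (47.27,132.36) → (47.27,160.54) (closed)

[7] `<path>` open polyline, #000000→cut S922 F1213: (162.50,100.71) → (55.49,25.26) → (41.97,27.30) → (114.81,19.52)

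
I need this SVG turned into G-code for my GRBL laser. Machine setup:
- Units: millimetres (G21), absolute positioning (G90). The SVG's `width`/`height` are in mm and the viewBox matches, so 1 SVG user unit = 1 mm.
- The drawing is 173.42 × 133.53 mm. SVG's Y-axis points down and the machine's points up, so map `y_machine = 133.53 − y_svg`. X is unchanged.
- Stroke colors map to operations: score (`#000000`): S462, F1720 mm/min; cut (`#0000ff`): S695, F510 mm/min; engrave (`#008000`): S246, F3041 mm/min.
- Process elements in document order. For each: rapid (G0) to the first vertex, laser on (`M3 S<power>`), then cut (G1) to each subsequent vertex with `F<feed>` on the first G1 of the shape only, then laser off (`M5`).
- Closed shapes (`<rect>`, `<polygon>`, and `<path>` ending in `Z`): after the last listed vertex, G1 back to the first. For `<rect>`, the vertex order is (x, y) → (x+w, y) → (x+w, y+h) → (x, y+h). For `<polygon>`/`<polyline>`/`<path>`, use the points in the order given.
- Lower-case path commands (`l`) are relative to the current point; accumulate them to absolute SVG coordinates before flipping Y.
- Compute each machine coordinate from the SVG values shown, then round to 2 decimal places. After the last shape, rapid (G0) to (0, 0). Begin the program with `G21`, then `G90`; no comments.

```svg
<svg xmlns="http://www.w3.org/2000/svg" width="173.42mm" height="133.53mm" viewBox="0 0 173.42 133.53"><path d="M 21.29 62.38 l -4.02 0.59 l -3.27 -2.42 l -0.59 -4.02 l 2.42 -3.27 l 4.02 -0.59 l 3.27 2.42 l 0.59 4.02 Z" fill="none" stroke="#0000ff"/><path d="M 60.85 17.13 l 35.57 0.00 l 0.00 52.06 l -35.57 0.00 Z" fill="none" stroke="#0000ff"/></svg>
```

G21
G90
G0 X21.29 Y71.15
M3 S695
G1 X17.27 Y70.56 F510
G1 X14.00 Y72.98
G1 X13.41 Y77.00
G1 X15.83 Y80.27
G1 X19.85 Y80.86
G1 X23.12 Y78.44
G1 X23.71 Y74.42
G1 X21.29 Y71.15
M5
G0 X60.85 Y116.40
M3 S695
G1 X96.42 Y116.40 F510
G1 X96.42 Y64.34
G1 X60.85 Y64.34
G1 X60.85 Y116.40
M5
G0 X0.00 Y0.00

Since the viewBox matches the mm dimensions, user units are millimetres directly. The only transform is the Y-flip y_m = 133.53 − y_svg.

Shape 1 is a regular polygon drawn with `<path>`. Its stroke #0000ff means cut at S695, F510. After flipping Y the toolpath is (21.29,71.15) → (17.27,70.56) → (14.00,72.98) → (13.41,77.00) → (15.83,80.27) → (19.85,80.86) → (23.12,78.44) → (23.71,74.42) → (21.29,71.15), returning to the start.

Shape 2 is a rectangle drawn with `<path>`. Its stroke #0000ff means cut at S695, F510. After flipping Y the toolpath is (60.85,116.40) → (96.42,116.40) → (96.42,64.34) → (60.85,64.34) → (60.85,116.40), returning to the start.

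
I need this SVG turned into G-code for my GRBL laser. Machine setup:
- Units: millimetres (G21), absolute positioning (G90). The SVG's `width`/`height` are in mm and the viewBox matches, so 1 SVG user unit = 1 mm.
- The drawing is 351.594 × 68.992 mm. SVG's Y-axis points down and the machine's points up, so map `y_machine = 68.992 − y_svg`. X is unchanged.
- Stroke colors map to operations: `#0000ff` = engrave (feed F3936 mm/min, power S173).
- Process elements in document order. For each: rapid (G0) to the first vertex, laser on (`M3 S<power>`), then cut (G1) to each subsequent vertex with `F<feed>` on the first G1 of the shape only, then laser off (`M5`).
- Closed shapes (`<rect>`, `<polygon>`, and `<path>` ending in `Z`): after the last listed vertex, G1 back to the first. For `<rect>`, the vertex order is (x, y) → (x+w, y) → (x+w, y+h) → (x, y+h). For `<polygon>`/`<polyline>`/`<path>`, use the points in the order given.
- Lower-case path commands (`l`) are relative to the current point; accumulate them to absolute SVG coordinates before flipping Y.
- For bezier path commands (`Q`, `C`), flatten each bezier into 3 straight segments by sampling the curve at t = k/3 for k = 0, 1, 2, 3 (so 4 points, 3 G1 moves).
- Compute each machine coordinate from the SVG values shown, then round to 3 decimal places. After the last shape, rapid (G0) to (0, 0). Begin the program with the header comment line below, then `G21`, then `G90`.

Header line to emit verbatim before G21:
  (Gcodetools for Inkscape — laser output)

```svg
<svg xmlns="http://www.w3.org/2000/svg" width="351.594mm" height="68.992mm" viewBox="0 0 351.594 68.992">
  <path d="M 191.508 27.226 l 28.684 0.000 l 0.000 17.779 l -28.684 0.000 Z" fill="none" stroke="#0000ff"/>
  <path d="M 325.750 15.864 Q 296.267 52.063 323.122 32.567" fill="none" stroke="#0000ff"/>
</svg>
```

(Gcodetools for Inkscape — laser output)
G21
G90
G0 X191.508 Y41.766
M3 S173
G1 X220.192 Y41.766 F3936
G1 X220.192 Y23.987
G1 X191.508 Y23.987
G1 X191.508 Y41.766
M5
G0 X325.750 Y53.128
M3 S173
G1 X312.354 Y35.184 F3936
G1 X311.478 Y29.616
G1 X323.122 Y36.425
M5
G0 X0.000 Y0.000

Since the viewBox matches the mm dimensions, user units are millimetres directly. The only transform is the Y-flip y_m = 68.992 − y_svg.

Shape 1 is a rectangle drawn with `<path>`. Its stroke #0000ff means engrave at S173, F3936. After flipping Y the toolpath is (191.508,41.766) → (220.192,41.766) → (220.192,23.987) → (191.508,23.987) → (191.508,41.766), returning to the start.

Shape 2 is a quadratic bezier drawn with `<path>`. Its stroke #0000ff means engrave at S173, F3936. After flipping Y the toolpath is (325.750,53.128) → (312.354,35.184) → (311.478,29.616) → (323.122,36.425).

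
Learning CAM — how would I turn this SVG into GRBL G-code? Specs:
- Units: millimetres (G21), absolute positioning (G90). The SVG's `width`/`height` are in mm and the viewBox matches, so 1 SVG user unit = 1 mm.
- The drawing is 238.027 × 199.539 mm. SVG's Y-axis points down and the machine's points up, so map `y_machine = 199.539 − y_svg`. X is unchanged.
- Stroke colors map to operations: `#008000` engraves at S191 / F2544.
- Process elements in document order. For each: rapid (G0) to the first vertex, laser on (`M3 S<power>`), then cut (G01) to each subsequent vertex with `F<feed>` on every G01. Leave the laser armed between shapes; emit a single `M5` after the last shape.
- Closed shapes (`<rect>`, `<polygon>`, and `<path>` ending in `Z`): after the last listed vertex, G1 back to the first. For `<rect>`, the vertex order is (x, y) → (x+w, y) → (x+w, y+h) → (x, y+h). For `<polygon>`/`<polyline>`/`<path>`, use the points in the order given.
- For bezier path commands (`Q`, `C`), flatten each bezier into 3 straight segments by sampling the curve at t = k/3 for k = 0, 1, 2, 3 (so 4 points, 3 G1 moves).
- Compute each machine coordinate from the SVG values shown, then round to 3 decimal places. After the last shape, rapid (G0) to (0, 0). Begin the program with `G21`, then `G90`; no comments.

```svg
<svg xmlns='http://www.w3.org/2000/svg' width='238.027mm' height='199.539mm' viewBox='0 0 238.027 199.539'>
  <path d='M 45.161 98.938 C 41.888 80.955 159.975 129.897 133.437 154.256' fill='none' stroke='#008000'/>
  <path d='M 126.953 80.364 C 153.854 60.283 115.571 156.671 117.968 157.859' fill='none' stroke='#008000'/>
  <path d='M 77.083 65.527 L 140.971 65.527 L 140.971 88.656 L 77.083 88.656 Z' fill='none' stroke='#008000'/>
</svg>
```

Since the viewBox matches the mm dimensions, user units are millimetres directly. The only transform is the Y-flip y_m = 199.539 − y_svg.

Shape 1 is a cubic bezier drawn with `<path>`. Its stroke #008000 means engrave at S191, F2544. After flipping Y the toolpath is (45.161,100.601) → (72.490,99.665) → (121.618,74.447) → (133.437,45.283).

Shape 2 is a cubic bezier drawn with `<path>`. Its stroke #008000 means engrave at S191, F2544. After flipping Y the toolpath is (126.953,119.175) → (136.047,108.273) → (125.210,66.762) → (117.968,41.680).

Shape 3 is a rectangle drawn with `<path>`. Its stroke #008000 means engrave at S191, F2544. After flipping Y the toolpath is (77.083,134.012) → (140.971,134.012) → (140.971,110.883) → (77.083,110.883) → (77.083,134.012), returning to the start.

G21
G90
G0 X45.161 Y100.601
M3 S191
G01 X72.490 Y99.665 F2544
G01 X121.618 Y74.447 F2544
G01 X133.437 Y45.283 F2544
G0 X126.953 Y119.175
M3 S191
G01 X136.047 Y108.273 F2544
G01 X125.210 Y66.762 F2544
G01 X117.968 Y41.680 F2544
G0 X77.083 Y134.012
M3 S191
G01 X140.971 Y134.012 F2544
G01 X140.971 Y110.883 F2544
G01 X77.083 Y110.883 F2544
G01 X77.083 Y134.012 F2544
M5
G0 X0.000 Y0.000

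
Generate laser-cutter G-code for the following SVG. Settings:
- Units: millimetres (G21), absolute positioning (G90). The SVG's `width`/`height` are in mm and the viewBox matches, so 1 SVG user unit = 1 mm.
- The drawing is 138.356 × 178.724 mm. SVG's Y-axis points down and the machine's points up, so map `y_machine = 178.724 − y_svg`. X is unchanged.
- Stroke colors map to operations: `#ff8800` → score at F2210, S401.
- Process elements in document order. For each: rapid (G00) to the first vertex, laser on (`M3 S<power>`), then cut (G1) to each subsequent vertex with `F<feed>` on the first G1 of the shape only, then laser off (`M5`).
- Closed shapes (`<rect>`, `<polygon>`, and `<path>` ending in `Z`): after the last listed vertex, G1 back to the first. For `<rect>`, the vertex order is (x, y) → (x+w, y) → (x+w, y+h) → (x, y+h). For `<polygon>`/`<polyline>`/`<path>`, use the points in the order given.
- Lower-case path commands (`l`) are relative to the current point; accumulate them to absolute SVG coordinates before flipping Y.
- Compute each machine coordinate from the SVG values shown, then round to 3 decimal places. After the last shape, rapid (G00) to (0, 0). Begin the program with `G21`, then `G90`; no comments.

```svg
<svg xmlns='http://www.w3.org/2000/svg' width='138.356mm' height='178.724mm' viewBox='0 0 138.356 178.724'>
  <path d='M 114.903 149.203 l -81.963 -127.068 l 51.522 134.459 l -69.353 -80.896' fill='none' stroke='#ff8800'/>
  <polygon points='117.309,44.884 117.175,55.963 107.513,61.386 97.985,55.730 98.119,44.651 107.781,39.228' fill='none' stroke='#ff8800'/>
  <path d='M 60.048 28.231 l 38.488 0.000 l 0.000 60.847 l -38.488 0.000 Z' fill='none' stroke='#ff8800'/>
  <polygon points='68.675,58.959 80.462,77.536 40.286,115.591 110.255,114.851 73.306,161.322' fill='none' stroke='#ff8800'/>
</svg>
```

G21
G90
G00 X114.903 Y29.521
M3 S401
G1 X32.940 Y156.589 F2210
G1 X84.462 Y22.130
G1 X15.109 Y103.026
M5
G00 X117.309 Y133.840
M3 S401
G1 X117.175 Y122.761 F2210
G1 X107.513 Y117.338
G1 X97.985 Y122.994
G1 X98.119 Y134.073
G1 X107.781 Y139.496
G1 X117.309 Y133.840
M5
G00 X60.048 Y150.493
M3 S401
G1 X98.536 Y150.493 F2210
G1 X98.536 Y89.646
G1 X60.048 Y89.646
G1 X60.048 Y150.493
M5
G00 X68.675 Y119.765
M3 S401
G1 X80.462 Y101.188 F2210
G1 X40.286 Y63.133
G1 X110.255 Y63.873
G1 X73.306 Y17.402
G1 X68.675 Y119.765
M5
G00 X0.000 Y0.000

1 u = 1 mm; y_m = 178.724 − y.

[1] `<path>` open polyline, #ff8800→score S401 F2210: (114.903,29.521) → (32.940,156.589) → (84.462,22.130) → (15.109,103.026)

[2] `<polygon>` regular polygon, #ff8800→score S401 F2210: (117.309,133.840) → (117.175,122.761) → (107.513,117.338) → (97.985,122.994) → (98.119,134.073) → (107.781,139.496) → (117.309,133.840) (closed)

[3] `<path>` rectangle, #ff8800→score S401 F2210: (60.048,150.493) → (98.536,150.493) → (98.536,89.646) → (60.048,89.646) → (60.048,150.493) (closed)

[4] `<polygon>` closed polygon, #ff8800→score S401 F2210: (68.675,119.765) → (80.462,101.188) → (40.286,63.133) → (110.255,63.873) → (73.306,17.402) → (68.675,119.765) (closed)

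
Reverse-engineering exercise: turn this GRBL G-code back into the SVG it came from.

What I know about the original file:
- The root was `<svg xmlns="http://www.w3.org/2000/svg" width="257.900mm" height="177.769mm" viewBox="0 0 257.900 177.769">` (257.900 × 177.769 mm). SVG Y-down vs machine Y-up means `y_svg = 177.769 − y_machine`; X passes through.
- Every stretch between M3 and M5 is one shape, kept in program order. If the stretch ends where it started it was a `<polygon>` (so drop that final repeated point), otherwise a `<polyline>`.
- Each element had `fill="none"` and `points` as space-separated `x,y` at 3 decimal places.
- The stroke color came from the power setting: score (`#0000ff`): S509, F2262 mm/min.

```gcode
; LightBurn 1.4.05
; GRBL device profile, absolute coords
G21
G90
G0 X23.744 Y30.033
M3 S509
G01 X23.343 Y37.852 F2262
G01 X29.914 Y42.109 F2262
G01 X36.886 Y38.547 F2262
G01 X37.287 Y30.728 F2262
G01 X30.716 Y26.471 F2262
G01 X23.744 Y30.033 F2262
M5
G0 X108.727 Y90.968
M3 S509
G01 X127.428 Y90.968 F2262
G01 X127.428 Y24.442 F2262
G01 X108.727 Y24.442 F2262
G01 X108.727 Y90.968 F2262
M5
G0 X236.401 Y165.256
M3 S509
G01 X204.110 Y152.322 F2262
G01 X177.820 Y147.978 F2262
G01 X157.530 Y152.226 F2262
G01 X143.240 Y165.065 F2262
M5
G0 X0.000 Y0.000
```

Each laser-on run becomes one SVG element. Flip Y back into SVG space with y_svg = 177.769 − y_machine. Every run uses S509, so all elements get stroke `#0000ff` (score).

Run 1: The run returns to its start, so emit a `<polygon>` with points (Y-flipped): 23.744,147.736 23.343,139.917 29.914,135.660 36.886,139.222 37.287,147.041 30.716,151.298.

Run 2: The run returns to its start, so emit a `<polygon>` with points (Y-flipped): 108.727,86.801 127.428,86.801 127.428,153.327 108.727,153.327.

Run 3: The run is open, so emit a `<polyline>` with points (Y-flipped): 236.401,12.513 204.110,25.447 177.820,29.791 157.530,25.543 143.240,12.704.

<svg xmlns="http://www.w3.org/2000/svg" width="257.900mm" height="177.769mm" viewBox="0 0 257.900 177.769">
  <polygon points="23.744,147.736 23.343,139.917 29.914,135.660 36.886,139.222 37.287,147.041 30.716,151.298" fill="none" stroke="#0000ff"/>
  <polygon points="108.727,86.801 127.428,86.801 127.428,153.327 108.727,153.327" fill="none" stroke="#0000ff"/>
  <polyline points="236.401,12.513 204.110,25.447 177.820,29.791 157.530,25.543 143.240,12.704" fill="none" stroke="#0000ff"/>
</svg>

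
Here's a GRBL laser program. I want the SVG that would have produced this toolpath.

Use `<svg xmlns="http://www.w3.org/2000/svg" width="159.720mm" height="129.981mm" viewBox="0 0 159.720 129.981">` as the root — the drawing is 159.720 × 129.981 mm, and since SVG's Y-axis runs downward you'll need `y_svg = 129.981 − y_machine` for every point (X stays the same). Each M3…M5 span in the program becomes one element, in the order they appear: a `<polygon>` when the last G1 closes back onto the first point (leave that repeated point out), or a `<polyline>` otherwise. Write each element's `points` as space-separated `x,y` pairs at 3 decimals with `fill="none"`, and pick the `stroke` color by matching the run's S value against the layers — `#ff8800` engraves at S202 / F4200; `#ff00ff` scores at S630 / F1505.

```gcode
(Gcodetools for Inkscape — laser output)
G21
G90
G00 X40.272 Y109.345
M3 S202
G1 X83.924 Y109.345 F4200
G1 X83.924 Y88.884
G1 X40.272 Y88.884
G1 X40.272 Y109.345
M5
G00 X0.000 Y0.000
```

<svg xmlns="http://www.w3.org/2000/svg" width="159.720mm" height="129.981mm" viewBox="0 0 159.720 129.981">
  <polygon points="40.272,20.636 83.924,20.636 83.924,41.097 40.272,41.097" fill="none" stroke="#ff8800"/>
</svg>

Machine Y-up, SVG Y-down with viewBox height 129.981, so y_svg = 129.981 − y_machine; X carries over. Every run uses S202, so all elements get stroke `#ff8800` (engrave).

Run 1: The run returns to its start, so emit a `<polygon>` with points (Y-flipped): 40.272,20.636 83.924,20.636 83.924,41.097 40.272,41.097.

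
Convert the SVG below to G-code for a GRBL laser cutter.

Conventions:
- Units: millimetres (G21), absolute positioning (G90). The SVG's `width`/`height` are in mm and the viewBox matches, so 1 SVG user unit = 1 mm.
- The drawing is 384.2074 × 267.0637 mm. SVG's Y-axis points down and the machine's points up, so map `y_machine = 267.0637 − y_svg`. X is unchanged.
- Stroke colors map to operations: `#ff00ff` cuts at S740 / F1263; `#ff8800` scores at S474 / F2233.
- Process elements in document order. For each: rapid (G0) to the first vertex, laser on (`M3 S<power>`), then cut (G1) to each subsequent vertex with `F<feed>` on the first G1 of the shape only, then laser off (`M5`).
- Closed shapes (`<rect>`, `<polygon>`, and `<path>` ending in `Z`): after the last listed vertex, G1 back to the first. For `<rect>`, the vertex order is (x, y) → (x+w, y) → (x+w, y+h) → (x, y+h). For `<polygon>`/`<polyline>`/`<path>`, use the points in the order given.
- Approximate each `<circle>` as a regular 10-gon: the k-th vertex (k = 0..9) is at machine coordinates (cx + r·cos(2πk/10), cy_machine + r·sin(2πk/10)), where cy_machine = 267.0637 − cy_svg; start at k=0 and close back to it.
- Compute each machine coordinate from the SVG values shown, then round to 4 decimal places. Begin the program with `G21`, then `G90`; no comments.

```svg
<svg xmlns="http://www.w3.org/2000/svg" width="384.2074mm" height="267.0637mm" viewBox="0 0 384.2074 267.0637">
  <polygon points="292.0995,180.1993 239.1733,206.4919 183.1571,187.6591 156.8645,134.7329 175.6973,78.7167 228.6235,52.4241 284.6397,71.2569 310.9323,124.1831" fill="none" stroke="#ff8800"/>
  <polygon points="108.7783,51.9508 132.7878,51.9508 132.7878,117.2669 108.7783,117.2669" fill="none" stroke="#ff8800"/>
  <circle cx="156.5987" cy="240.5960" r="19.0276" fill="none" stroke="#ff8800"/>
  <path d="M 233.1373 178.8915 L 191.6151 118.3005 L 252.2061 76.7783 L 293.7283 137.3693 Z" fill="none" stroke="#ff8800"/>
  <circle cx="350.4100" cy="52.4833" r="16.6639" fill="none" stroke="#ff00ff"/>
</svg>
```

G21
G90
G0 X292.0995 Y86.8644
M3 S474
G1 X239.1733 Y60.5718 F2233
G1 X183.1571 Y79.4046
G1 X156.8645 Y132.3308
G1 X175.6973 Y188.3470
G1 X228.6235 Y214.6396
G1 X284.6397 Y195.8068
G1 X310.9323 Y142.8806
G1 X292.0995 Y86.8644
M5
G0 X108.7783 Y215.1129
M3 S474
G1 X132.7878 Y215.1129 F2233
G1 X132.7878 Y149.7968
G1 X108.7783 Y149.7968
G1 X108.7783 Y215.1129
M5
G0 X175.6263 Y26.4677
M3 S474
G1 X171.9924 Y37.6518 F2233
G1 X162.4786 Y44.5640
G1 X150.7188 Y44.5640
G1 X141.2050 Y37.6518
G1 X137.5711 Y26.4677
G1 X141.2050 Y15.2836
G1 X150.7188 Y8.3714
G1 X162.4786 Y8.3714
G1 X171.9924 Y15.2836
G1 X175.6263 Y26.4677
M5
G0 X233.1373 Y88.1722
M3 S474
G1 X191.6151 Y148.7632 F2233
G1 X252.2061 Y190.2854
G1 X293.7283 Y129.6944
G1 X233.1373 Y88.1722
M5
G0 X367.0739 Y214.5804
M3 S740
G1 X363.8914 Y224.3752 F1263
G1 X355.5594 Y230.4287
G1 X345.2606 Y230.4287
G1 X336.9286 Y224.3752
G1 X333.7461 Y214.5804
G1 X336.9286 Y204.7856
G1 X345.2606 Y198.7321
G1 X355.5594 Y198.7321
G1 X363.8914 Y204.7856
G1 X367.0739 Y214.5804
M5

viewBox `0 0 384.2074 267.0637` with mm width/height → 1 unit = 1 mm. Flip: y_m = 267.0637 − y_svg.

**Shape 1** — `<polygon>` regular polygon, stroke `#ff8800` → score (S474, F2233). Machine vertices: (292.0995,86.8644) → (239.1733,60.5718) → (183.1571,79.4046) → (156.8645,132.3308) → (175.6973,188.3470) → (228.6235,214.6396) → (284.6397,195.8068) → (310.9323,142.8806) → (292.0995,86.8644). Closed: final G1 returns to the first vertex.

**Shape 2** — `<polygon>` rectangle, stroke `#ff8800` → score (S474, F2233). Machine vertices: (108.7783,215.1129) → (132.7878,215.1129) → (132.7878,149.7968) → (108.7783,149.7968) → (108.7783,215.1129). Closed: final G1 returns to the first vertex.

**Shape 3** — `<circle>` circle, stroke `#ff8800` → score (S474, F2233). Machine vertices: (175.6263,26.4677) → (171.9924,37.6518) → (162.4786,44.5640) → (150.7188,44.5640) → (141.2050,37.6518) → (137.5711,26.4677) → (141.2050,15.2836) → (150.7188,8.3714) → (162.4786,8.3714) → (171.9924,15.2836) → (175.6263,26.4677). Closed: final G1 returns to the first vertex.

**Shape 4** — `<path>` regular polygon, stroke `#ff8800` → score (S474, F2233). Machine vertices: (233.1373,88.1722) → (191.6151,148.7632) → (252.2061,190.2854) → (293.7283,129.6944) → (233.1373,88.1722). Closed: final G1 returns to the first vertex.

**Shape 5** — `<circle>` circle, stroke `#ff00ff` → cut (S740, F1263). Machine vertices: (367.0739,214.5804) → (363.8914,224.3752) → (355.5594,230.4287) → (345.2606,230.4287) → (336.9286,224.3752) → (333.7461,214.5804) → (336.9286,204.7856) → (345.2606,198.7321) → (355.5594,198.7321) → (363.8914,204.7856) → (367.0739,214.5804). Closed: final G1 returns to the first vertex.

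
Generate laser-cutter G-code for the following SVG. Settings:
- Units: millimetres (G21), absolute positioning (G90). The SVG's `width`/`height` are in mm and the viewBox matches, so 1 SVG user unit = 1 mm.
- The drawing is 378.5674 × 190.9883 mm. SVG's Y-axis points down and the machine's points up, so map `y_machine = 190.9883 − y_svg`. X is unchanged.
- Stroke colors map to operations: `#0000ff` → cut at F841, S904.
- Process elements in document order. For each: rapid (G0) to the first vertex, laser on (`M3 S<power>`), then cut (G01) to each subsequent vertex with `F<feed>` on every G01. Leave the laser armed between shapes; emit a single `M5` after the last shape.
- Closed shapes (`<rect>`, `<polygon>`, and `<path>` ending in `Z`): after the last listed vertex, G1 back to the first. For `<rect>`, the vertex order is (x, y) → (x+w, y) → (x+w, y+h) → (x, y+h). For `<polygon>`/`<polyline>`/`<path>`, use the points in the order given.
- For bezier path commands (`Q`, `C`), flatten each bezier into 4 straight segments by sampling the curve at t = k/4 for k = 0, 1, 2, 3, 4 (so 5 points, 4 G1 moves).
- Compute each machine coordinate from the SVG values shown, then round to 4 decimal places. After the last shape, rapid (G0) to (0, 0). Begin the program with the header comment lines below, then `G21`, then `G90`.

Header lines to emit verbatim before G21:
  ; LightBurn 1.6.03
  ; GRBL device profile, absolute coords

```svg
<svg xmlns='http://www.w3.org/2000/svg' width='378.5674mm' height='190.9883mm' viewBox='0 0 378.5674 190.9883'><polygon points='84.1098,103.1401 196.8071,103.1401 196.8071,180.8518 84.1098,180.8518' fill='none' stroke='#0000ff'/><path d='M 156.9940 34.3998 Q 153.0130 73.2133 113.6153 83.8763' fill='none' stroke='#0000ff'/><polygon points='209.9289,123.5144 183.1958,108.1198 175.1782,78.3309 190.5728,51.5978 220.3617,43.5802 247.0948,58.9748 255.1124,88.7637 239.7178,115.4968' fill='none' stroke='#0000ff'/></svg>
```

; LightBurn 1.6.03
; GRBL device profile, absolute coords
G21
G90
G0 X84.1098 Y87.8482
M3 S904
G01 X196.8071 Y87.8482 F841
G01 X196.8071 Y10.1365 F841
G01 X84.1098 Y10.1365 F841
G01 X84.1098 Y87.8482 F841
G0 X156.9940 Y156.5885
M3 S904
G01 X152.7900 Y138.9412 F841
G01 X144.1588 Y124.8126 F841
G01 X131.1006 Y114.2029 F841
G01 X113.6153 Y107.1120 F841
G0 X209.9289 Y67.4739
M3 S904
G01 X183.1958 Y82.8685 F841
G01 X175.1782 Y112.6574 F841
G01 X190.5728 Y139.3905 F841
G01 X220.3617 Y147.4081 F841
G01 X247.0948 Y132.0135 F841
G01 X255.1124 Y102.2246 F841
G01 X239.7178 Y75.4915 F841
G01 X209.9289 Y67.4739 F841
M5
G0 X0.0000 Y0.0000

viewBox `0 0 378.5674 190.9883` with mm width/height → 1 unit = 1 mm. Flip: y_m = 190.9883 − y_svg.

**Shape 1** — `<polygon>` rectangle, stroke `#0000ff` → cut (S904, F841). Machine vertices: (84.1098,87.8482) → (196.8071,87.8482) → (196.8071,10.1365) → (84.1098,10.1365) → (84.1098,87.8482). Closed: final G1 returns to the first vertex.

**Shape 2** — `<path>` quadratic bezier, stroke `#0000ff` → cut (S904, F841). Control points (SVG): P0=(156.9940,34.3998), P1=(153.0130,73.2133), P2=(113.6153,83.8763); sampled at t=k/4. Machine vertices: (156.9940,156.5885) → (152.7900,138.9412) → (144.1588,124.8126) → (131.1006,114.2029) → (113.6153,107.1120). Open path.

**Shape 3** — `<polygon>` regular polygon, stroke `#0000ff` → cut (S904, F841). Machine vertices: (209.9289,67.4739) → (183.1958,82.8685) → (175.1782,112.6574) → (190.5728,139.3905) → (220.3617,147.4081) → (247.0948,132.0135) → (255.1124,102.2246) → (239.7178,75.4915) → (209.9289,67.4739). Closed: final G1 returns to the first vertex.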